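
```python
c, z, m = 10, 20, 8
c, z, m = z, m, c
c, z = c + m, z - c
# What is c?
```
Trace:
  c=10, z=20, m=8
  c=20, z=8, m=10
  c=30, z=-12, m=10

Final answer: 30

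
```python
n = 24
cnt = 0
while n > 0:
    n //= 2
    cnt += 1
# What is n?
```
Trace:
  n=24
  n=24, cnt=0
  n=12, cnt=1
  n=6, cnt=2
  n=3, cnt=3
  n=1, cnt=4
  n=0, cnt=5

Final answer: 0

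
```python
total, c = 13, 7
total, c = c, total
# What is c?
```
Trace:
  total=13, c=7
  total=7, c=13

Final answer: 13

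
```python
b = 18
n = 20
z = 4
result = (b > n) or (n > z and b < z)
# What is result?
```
Trace:
  b=18
  b=18, n=20
  b=18, n=20, z=4
  b=18, n=20, z=4, result=False

Final answer: False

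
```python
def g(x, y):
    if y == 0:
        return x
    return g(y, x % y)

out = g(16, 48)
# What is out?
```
Call trace:
g(x=16, y=48)
  g(x=48, y=16)
    g(x=16, y=0)
    -> return 16
  -> return 16
-> return 16

Final answer: 16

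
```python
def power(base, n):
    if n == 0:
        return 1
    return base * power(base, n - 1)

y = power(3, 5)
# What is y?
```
Call trace:
power(base=3, n=5)
  power(base=3, n=4)
    power(base=3, n=3)
      power(base=3, n=2)
        power(base=3, n=1)
          power(base=3, n=0)
          -> return 1
        -> return 3
      -> return 9
    -> return 27
  -> return 81
-> return 243

Final answer: 243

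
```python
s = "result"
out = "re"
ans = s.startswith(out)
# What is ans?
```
Trace:
  s='result'
  s='result', out='re'
  s='result', out='re', ans=True

Final answer: True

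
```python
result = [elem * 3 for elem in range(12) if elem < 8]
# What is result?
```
Trace:
  elem=0
  elem=1
  elem=2
  elem=3
  elem=4
  elem=5
  elem=6
  elem=7
  elem=8
  elem=9
  elem=10
  elem=11
  result=[0, 3, 6, 9, 12, 15, 18, 21]

Final answer: [0, 3, 6, 9, 12, 15, 18, 21]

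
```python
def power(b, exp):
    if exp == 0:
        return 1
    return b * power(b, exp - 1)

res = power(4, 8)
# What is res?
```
Call trace:
power(b=4, exp=8)
  power(b=4, exp=7)
    power(b=4, exp=6)
      power(b=4, exp=5)
        power(b=4, exp=4)
          power(b=4, exp=3)
            power(b=4, exp=2)
              power(b=4, exp=1)
                power(b=4, exp=0)
                -> return 1
              -> return 4
            -> return 16
          -> return 64
        -> return 256
      -> return 1024
    -> return 4096
  -> return 16384
-> return 65536

Final answer: 65536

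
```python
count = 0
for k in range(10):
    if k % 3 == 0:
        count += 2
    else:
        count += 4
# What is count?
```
Trace:
  count=0
  count=2, k=0
  count=6, k=1
  count=10, k=2
  count=12, k=3
  count=16, k=4
  count=20, k=5
  count=22, k=6
  count=26, k=7
  count=30, k=8
  count=32, k=9

Final answer: 32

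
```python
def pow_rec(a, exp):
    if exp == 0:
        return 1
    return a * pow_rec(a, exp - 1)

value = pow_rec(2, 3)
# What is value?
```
Call trace:
pow_rec(a=2, exp=3)
  pow_rec(a=2, exp=2)
    pow_rec(a=2, exp=1)
      pow_rec(a=2, exp=0)
      -> return 1
    -> return 2
  -> return 4
-> return 8

Final answer: 8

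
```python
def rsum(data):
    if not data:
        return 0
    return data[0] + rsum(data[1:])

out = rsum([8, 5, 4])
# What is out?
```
Call trace:
rsum(data=[8, 5, 4])
  rsum(data=[5, 4])
    rsum(data=[4])
      rsum(data=[])
      -> return 0
    -> return 4
  -> return 9
-> return 17

Final answer: 17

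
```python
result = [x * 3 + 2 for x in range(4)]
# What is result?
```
Trace:
  x=0
  x=1
  x=2
  x=3
  result=[2, 5, 8, 11]

Final answer: [2, 5, 8, 11]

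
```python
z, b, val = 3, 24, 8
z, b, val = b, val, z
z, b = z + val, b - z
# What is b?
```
Trace:
  z=3, b=24, val=8
  z=24, b=8, val=3
  z=27, b=-16, val=3

Final answer: -16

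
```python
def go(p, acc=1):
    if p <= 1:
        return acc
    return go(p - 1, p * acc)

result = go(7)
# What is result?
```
Call trace:
go(p=7, acc=1)
  go(p=6, acc=7)
    go(p=5, acc=42)
      go(p=4, acc=210)
        go(p=3, acc=840)
          go(p=2, acc=2520)
            go(p=1, acc=5040)
            -> return 5040
          -> return 5040
        -> return 5040
      -> return 5040
    -> return 5040
  -> return 5040
-> return 5040

Final answer: 5040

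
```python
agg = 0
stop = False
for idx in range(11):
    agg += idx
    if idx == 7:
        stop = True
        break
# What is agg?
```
Trace:
  agg=0
  agg=0, stop=False
  agg=0, stop=False, idx=0
  agg=1, stop=False, idx=1
  agg=3, stop=False, idx=2
  agg=6, stop=False, idx=3
  agg=10, stop=False, idx=4
  agg=15, stop=False, idx=5
  agg=21, stop=False, idx=6
  agg=28, stop=True, idx=7

Final answer: 28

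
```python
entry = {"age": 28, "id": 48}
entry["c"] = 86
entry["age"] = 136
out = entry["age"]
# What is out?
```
Trace:
  entry={'age': 28, 'id': 48}
  entry={'age': 28, 'id': 48, 'c': 86}
  entry={'age': 136, 'id': 48, 'c': 86}
  entry={'age': 136, 'id': 48, 'c': 86}, out=136

Final answer: 136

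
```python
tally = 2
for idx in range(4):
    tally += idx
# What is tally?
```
Trace:
  tally=2
  tally=2, idx=0
  tally=3, idx=1
  tally=5, idx=2
  tally=8, idx=3

Final answer: 8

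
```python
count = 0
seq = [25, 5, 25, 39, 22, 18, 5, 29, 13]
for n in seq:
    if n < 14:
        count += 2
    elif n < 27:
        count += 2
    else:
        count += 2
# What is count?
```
Trace:
  count=0
  count=2, n=25
  count=4, n=5
  count=6, n=25
  count=8, n=39
  count=10, n=22
  count=12, n=18
  count=14, n=5
  count=16, n=29
  count=18, n=13

Final answer: 18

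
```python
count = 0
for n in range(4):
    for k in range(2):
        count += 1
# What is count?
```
Trace:
  count=0
  count=1, n=0, k=0
  count=2, n=0, k=1
  count=3, n=1, k=0
  count=4, n=1, k=1
  count=5, n=2, k=0
  count=6, n=2, k=1
  count=7, n=3, k=0
  count=8, n=3, k=1

Final answer: 8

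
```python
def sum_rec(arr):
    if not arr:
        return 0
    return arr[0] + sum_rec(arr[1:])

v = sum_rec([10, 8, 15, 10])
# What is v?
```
Call trace:
sum_rec(arr=[10, 8, 15, 10])
  sum_rec(arr=[8, 15, 10])
    sum_rec(arr=[15, 10])
      sum_rec(arr=[10])
        sum_rec(arr=[])
        -> return 0
      -> return 10
    -> return 25
  -> return 33
-> return 43

Final answer: 43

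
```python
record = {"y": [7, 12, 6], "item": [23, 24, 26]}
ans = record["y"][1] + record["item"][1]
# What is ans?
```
Trace:
  record={'y': [7, 12, 6], 'item': [23, 24, 26]}
  record={'y': [7, 12, 6], 'item': [23, 24, 26]}, ans=36

Final answer: 36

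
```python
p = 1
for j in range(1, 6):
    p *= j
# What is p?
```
Trace:
  p=1
  p=1, j=1
  p=2, j=2
  p=6, j=3
  p=24, j=4
  p=120, j=5

Final answer: 120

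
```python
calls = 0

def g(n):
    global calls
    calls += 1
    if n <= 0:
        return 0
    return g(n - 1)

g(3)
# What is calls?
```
Call trace:
g(n=3)
  g(n=2)
    g(n=1)
      g(n=0)
      -> return 0
    -> return 0
  -> return 0
-> return 0

calls is incremented once per call. g is entered once for each n = 3, 2, 1, 0 (the n <= 0 call returns without recursing), i.e. 3 + 1 calls.
calls = 4

Final answer: 4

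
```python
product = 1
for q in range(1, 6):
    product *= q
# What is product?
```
Trace:
  product=1
  product=1, q=1
  product=2, q=2
  product=6, q=3
  product=24, q=4
  product=120, q=5

Final answer: 120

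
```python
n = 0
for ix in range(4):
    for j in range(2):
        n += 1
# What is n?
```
Trace:
  n=0
  n=1, ix=0, j=0
  n=2, ix=0, j=1
  n=3, ix=1, j=0
  n=4, ix=1, j=1
  n=5, ix=2, j=0
  n=6, ix=2, j=1
  n=7, ix=3, j=0
  n=8, ix=3, j=1

Final answer: 8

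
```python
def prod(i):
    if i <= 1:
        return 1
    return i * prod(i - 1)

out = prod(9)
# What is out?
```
Call trace:
prod(i=9)
  prod(i=8)
    prod(i=7)
      prod(i=6)
        prod(i=5)
          prod(i=4)
            prod(i=3)
              prod(i=2)
                prod(i=1)
                -> return 1
              -> return 2
            -> return 6
          -> return 24
        -> return 120
      -> return 720
    -> return 5040
  -> return 40320
-> return 362880

Final answer: 362880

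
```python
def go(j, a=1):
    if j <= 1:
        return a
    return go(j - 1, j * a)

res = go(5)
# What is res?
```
Call trace:
go(j=5, a=1)
  go(j=4, a=5)
    go(j=3, a=20)
      go(j=2, a=60)
        go(j=1, a=120)
        -> return 120
      -> return 120
    -> return 120
  -> return 120
-> return 120

Final answer: 120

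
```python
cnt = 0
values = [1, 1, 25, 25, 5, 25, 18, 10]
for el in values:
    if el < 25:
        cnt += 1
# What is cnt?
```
Trace:
  cnt=0
  cnt=1, el=1
  cnt=2, el=1
  cnt=2, el=25
  cnt=2, el=25
  cnt=3, el=5
  cnt=3, el=25
  cnt=4, el=18
  cnt=5, el=10

Final answer: 5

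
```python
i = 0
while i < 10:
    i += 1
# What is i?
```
Trace:
  i=0
  i=1
  i=2
  i=3
  i=4
  i=5
  i=6
  i=7
  i=8
  i=9
  i=10

Final answer: 10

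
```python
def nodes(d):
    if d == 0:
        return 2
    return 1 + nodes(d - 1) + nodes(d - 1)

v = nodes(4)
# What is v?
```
Call trace (a repeated sub-call is expanded the first time; later identical calls just restate its return value):
nodes(d=4)
  nodes(d=3)
    nodes(d=2)
      nodes(d=1)
        nodes(d=0)
        -> return 2
        nodes(d=0)
        -> return 2
      -> return 5
      nodes(d=1) -> return 5  (same call as traced above)
    -> return 11
    nodes(d=2) -> return 11  (same call as traced above)
  -> return 23
  nodes(d=3) -> return 23  (same call as traced above)
-> return 47

Final answer: 47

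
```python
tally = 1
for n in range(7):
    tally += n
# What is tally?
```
Trace:
  tally=1
  tally=1, n=0
  tally=2, n=1
  tally=4, n=2
  tally=7, n=3
  tally=11, n=4
  tally=16, n=5
  tally=22, n=6

Final answer: 22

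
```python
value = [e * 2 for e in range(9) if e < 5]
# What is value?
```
Trace:
  e=0
  e=1
  e=2
  e=3
  e=4
  e=5
  e=6
  e=7
  e=8
  value=[0, 2, 4, 6, 8]

Final answer: [0, 2, 4, 6, 8]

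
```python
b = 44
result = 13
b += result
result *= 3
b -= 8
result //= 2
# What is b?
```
Trace:
  b=44
  b=44, result=13
  b=57, result=13
  b=57, result=39
  b=49, result=39
  b=49, result=19

Final answer: 49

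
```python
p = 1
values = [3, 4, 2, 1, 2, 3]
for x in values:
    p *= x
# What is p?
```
Trace:
  p=1
  p=3, x=3
  p=12, x=4
  p=24, x=2
  p=24, x=1
  p=48, x=2
  p=144, x=3

Final answer: 144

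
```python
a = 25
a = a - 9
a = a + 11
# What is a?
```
Trace:
  a=25
  a=16
  a=27

Final answer: 27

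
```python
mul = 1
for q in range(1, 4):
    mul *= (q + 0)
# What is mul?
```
Trace:
  mul=1
  mul=1, q=1
  mul=2, q=2
  mul=6, q=3

Final answer: 6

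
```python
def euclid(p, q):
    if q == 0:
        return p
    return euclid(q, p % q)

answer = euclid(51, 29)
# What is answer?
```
Call trace:
euclid(p=51, q=29)
  euclid(p=29, q=22)
    euclid(p=22, q=7)
      euclid(p=7, q=1)
        euclid(p=1, q=0)
        -> return 1
      -> return 1
    -> return 1
  -> return 1
-> return 1

Final answer: 1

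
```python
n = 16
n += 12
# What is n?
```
Trace:
  n=16
  n=28

Final answer: 28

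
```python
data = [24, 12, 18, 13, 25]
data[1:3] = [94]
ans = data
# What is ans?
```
Trace:
  data=[24, 12, 18, 13, 25]
  data=[24, 94, 13, 25]
  data=[24, 94, 13, 25], ans=[24, 94, 13, 25]

Final answer: [24, 94, 13, 25]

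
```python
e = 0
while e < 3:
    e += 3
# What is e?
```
Trace:
  e=0
  e=3

Final answer: 3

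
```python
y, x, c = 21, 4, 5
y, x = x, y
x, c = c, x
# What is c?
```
Trace:
  y=21, x=4, c=5
  y=4, x=21, c=5
  y=4, x=5, c=21

Final answer: 21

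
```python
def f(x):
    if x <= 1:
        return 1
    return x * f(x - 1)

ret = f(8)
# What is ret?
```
Call trace:
f(x=8)
  f(x=7)
    f(x=6)
      f(x=5)
        f(x=4)
          f(x=3)
            f(x=2)
              f(x=1)
              -> return 1
            -> return 2
          -> return 6
        -> return 24
      -> return 120
    -> return 720
  -> return 5040
-> return 40320

Final answer: 40320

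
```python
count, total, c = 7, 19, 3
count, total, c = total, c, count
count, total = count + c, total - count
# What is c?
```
Trace:
  count=7, total=19, c=3
  count=19, total=3, c=7
  count=26, total=-16, c=7

Final answer: 7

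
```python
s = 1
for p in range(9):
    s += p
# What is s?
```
Trace:
  s=1
  s=1, p=0
  s=2, p=1
  s=4, p=2
  s=7, p=3
  s=11, p=4
  s=16, p=5
  s=22, p=6
  s=29, p=7
  s=37, p=8

Final answer: 37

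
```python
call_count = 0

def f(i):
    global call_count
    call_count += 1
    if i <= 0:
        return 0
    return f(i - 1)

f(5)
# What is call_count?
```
Call trace:
f(i=5)
  f(i=4)
    f(i=3)
      f(i=2)
        f(i=1)
          f(i=0)
          -> return 0
        -> return 0
      -> return 0
    -> return 0
  -> return 0
-> return 0

call_count is incremented once per call. f is entered once for each i = 5, 4, 3, 2, 1, 0 (the i <= 0 call returns without recursing), i.e. 5 + 1 calls.
call_count = 6

Final answer: 6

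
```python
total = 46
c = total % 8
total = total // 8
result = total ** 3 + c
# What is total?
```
Trace:
  total=46
  total=46, c=6
  total=5, c=6
  total=5, c=6, result=131

Final answer: 5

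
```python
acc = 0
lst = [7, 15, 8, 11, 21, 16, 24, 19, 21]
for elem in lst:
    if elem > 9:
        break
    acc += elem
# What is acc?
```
Trace:
  acc=0
  acc=7, elem=7
  acc=7, elem=15

Final answer: 7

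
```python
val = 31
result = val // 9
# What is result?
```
Trace:
  val=31
  val=31, result=3

Final answer: 3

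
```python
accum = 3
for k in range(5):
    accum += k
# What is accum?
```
Trace:
  accum=3
  accum=3, k=0
  accum=4, k=1
  accum=6, k=2
  accum=9, k=3
  accum=13, k=4

Final answer: 13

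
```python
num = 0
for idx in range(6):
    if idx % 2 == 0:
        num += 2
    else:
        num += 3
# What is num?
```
Trace:
  num=0
  num=2, idx=0
  num=5, idx=1
  num=7, idx=2
  num=10, idx=3
  num=12, idx=4
  num=15, idx=5

Final answer: 15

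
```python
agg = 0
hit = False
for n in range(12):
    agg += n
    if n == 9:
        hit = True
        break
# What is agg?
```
Trace:
  agg=0
  agg=0, hit=False
  agg=0, hit=False, n=0
  agg=1, hit=False, n=1
  agg=3, hit=False, n=2
  agg=6, hit=False, n=3
  agg=10, hit=False, n=4
  agg=15, hit=False, n=5
  agg=21, hit=False, n=6
  agg=28, hit=False, n=7
  agg=36, hit=False, n=8
  agg=45, hit=True, n=9

Final answer: 45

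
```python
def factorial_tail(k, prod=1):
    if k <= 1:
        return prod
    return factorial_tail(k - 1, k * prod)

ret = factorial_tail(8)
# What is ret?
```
Call trace:
factorial_tail(k=8, prod=1)
  factorial_tail(k=7, prod=8)
    factorial_tail(k=6, prod=56)
      factorial_tail(k=5, prod=336)
        factorial_tail(k=4, prod=1680)
          factorial_tail(k=3, prod=6720)
            factorial_tail(k=2, prod=20160)
              factorial_tail(k=1, prod=40320)
              -> return 40320
            -> return 40320
          -> return 40320
        -> return 40320
      -> return 40320
    -> return 40320
  -> return 40320
-> return 40320

Final answer: 40320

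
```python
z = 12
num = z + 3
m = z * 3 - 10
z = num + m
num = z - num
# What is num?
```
Trace:
  z=12
  z=12, num=15
  z=12, num=15, m=26
  z=41, num=15, m=26
  z=41, num=26, m=26

Final answer: 26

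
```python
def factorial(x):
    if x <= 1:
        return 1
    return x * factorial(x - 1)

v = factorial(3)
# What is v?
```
Call trace:
factorial(x=3)
  factorial(x=2)
    factorial(x=1)
    -> return 1
  -> return 2
-> return 6

Final answer: 6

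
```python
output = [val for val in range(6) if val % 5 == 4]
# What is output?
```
Trace:
  val=0
  val=1
  val=2
  val=3
  val=4
  val=5
  output=[4]

Final answer: [4]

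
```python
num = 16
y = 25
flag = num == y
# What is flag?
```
Trace:
  num=16
  num=16, y=25
  num=16, y=25, flag=False

Final answer: False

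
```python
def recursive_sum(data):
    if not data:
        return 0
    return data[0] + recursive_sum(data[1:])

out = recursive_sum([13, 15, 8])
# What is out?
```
Call trace:
recursive_sum(data=[13, 15, 8])
  recursive_sum(data=[15, 8])
    recursive_sum(data=[8])
      recursive_sum(data=[])
      -> return 0
    -> return 8
  -> return 23
-> return 36

Final answer: 36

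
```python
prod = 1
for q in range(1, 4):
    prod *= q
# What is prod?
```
Trace:
  prod=1
  prod=1, q=1
  prod=2, q=2
  prod=6, q=3

Final answer: 6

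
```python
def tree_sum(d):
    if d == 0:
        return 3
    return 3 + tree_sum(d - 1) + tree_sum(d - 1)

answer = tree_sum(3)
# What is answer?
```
Call trace (a repeated sub-call is expanded the first time; later identical calls just restate its return value):
tree_sum(d=3)
  tree_sum(d=2)
    tree_sum(d=1)
      tree_sum(d=0)
      -> return 3
      tree_sum(d=0)
      -> return 3
    -> return 9
    tree_sum(d=1) -> return 9  (same call as traced above)
  -> return 21
  tree_sum(d=2) -> return 21  (same call as traced above)
-> return 45

Final answer: 45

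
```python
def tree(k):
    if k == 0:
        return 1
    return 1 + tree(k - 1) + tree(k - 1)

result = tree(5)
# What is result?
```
Call trace (a repeated sub-call is expanded the first time; later identical calls just restate its return value):
tree(k=5)
  tree(k=4)
    tree(k=3)
      tree(k=2)
        tree(k=1)
          tree(k=0)
          -> return 1
          tree(k=0)
          -> return 1
        -> return 3
        tree(k=1) -> return 3  (same call as traced above)
      -> return 7
      tree(k=2) -> return 7  (same call as traced above)
    -> return 15
    tree(k=3) -> return 15  (same call as traced above)
  -> return 31
  tree(k=4) -> return 31  (same call as traced above)
-> return 63

Final answer: 63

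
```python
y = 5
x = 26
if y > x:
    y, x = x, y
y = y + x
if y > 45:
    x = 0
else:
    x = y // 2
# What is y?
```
Trace:
  y=5
  y=5, x=26
  y=5, x=26
  y=31, x=26
  y=31, x=15

Final answer: 31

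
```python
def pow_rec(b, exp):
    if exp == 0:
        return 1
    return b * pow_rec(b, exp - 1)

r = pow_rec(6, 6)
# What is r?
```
Call trace:
pow_rec(b=6, exp=6)
  pow_rec(b=6, exp=5)
    pow_rec(b=6, exp=4)
      pow_rec(b=6, exp=3)
        pow_rec(b=6, exp=2)
          pow_rec(b=6, exp=1)
            pow_rec(b=6, exp=0)
            -> return 1
          -> return 6
        -> return 36
      -> return 216
    -> return 1296
  -> return 7776
-> return 46656

Final answer: 46656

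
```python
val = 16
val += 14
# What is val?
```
Trace:
  val=16
  val=30

Final answer: 30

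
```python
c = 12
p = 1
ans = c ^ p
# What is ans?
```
Trace:
  c=12
  c=12, p=1
  c=12, p=1, ans=13

Final answer: 13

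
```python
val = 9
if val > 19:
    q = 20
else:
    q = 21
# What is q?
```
Trace:
  val=9
  val=9, q=21

Final answer: 21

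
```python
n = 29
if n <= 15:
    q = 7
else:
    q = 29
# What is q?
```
Trace:
  n=29
  n=29, q=29

Final answer: 29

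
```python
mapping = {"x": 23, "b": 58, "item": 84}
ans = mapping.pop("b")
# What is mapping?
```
Trace:
  mapping={'x': 23, 'b': 58, 'item': 84}
  mapping={'x': 23, 'item': 84}, ans=58

Final answer: {'x': 23, 'item': 84}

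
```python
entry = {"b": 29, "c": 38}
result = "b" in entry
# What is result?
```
Trace:
  entry={'b': 29, 'c': 38}
  entry={'b': 29, 'c': 38}, result=True

Final answer: True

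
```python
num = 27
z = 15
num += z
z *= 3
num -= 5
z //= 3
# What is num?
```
Trace:
  num=27
  num=27, z=15
  num=42, z=15
  num=42, z=45
  num=37, z=45
  num=37, z=15

Final answer: 37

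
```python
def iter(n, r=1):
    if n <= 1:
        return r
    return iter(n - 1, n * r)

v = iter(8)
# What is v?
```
Call trace:
iter(n=8, r=1)
  iter(n=7, r=8)
    iter(n=6, r=56)
      iter(n=5, r=336)
        iter(n=4, r=1680)
          iter(n=3, r=6720)
            iter(n=2, r=20160)
              iter(n=1, r=40320)
              -> return 40320
            -> return 40320
          -> return 40320
        -> return 40320
      -> return 40320
    -> return 40320
  -> return 40320
-> return 40320

Final answer: 40320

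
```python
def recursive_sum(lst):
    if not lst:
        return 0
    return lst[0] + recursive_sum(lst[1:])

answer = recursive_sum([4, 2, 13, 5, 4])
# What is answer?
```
Call trace:
recursive_sum(lst=[4, 2, 13, 5, 4])
  recursive_sum(lst=[2, 13, 5, 4])
    recursive_sum(lst=[13, 5, 4])
      recursive_sum(lst=[5, 4])
        recursive_sum(lst=[4])
          recursive_sum(lst=[])
          -> return 0
        -> return 4
      -> return 9
    -> return 22
  -> return 24
-> return 28

Final answer: 28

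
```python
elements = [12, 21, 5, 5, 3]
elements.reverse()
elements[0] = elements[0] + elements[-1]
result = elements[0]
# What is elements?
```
Trace:
  elements=[12, 21, 5, 5, 3]
  elements=[3, 5, 5, 21, 12]
  elements=[15, 5, 5, 21, 12]
  elements=[15, 5, 5, 21, 12], result=15

Final answer: [15, 5, 5, 21, 12]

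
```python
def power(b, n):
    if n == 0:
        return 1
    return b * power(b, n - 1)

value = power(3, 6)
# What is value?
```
Call trace:
power(b=3, n=6)
  power(b=3, n=5)
    power(b=3, n=4)
      power(b=3, n=3)
        power(b=3, n=2)
          power(b=3, n=1)
            power(b=3, n=0)
            -> return 1
          -> return 3
        -> return 9
      -> return 27
    -> return 81
  -> return 243
-> return 729

Final answer: 729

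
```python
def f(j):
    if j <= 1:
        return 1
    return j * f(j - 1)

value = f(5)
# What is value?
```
Call trace:
f(j=5)
  f(j=4)
    f(j=3)
      f(j=2)
        f(j=1)
        -> return 1
      -> return 2
    -> return 6
  -> return 24
-> return 120

Final answer: 120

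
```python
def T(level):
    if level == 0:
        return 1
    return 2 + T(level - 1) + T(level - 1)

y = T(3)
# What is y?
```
Call trace (a repeated sub-call is expanded the first time; later identical calls just restate its return value):
T(level=3)
  T(level=2)
    T(level=1)
      T(level=0)
      -> return 1
      T(level=0)
      -> return 1
    -> return 4
    T(level=1) -> return 4  (same call as traced above)
  -> return 10
  T(level=2) -> return 10  (same call as traced above)
-> return 22

Final answer: 22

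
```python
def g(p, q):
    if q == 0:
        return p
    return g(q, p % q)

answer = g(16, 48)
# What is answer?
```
Call trace:
g(p=16, q=48)
  g(p=48, q=16)
    g(p=16, q=0)
    -> return 16
  -> return 16
-> return 16

Final answer: 16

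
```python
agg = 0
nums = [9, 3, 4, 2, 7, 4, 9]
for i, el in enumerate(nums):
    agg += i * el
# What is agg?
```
Trace:
  agg=0
  agg=0, i=0, el=9
  agg=3, i=1, el=3
  agg=11, i=2, el=4
  agg=17, i=3, el=2
  agg=45, i=4, el=7
  agg=65, i=5, el=4
  agg=119, i=6, el=9

Final answer: 119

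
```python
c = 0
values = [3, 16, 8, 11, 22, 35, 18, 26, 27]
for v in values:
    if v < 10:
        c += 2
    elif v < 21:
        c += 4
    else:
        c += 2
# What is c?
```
Trace:
  c=0
  c=2, v=3
  c=6, v=16
  c=8, v=8
  c=12, v=11
  c=14, v=22
  c=16, v=35
  c=20, v=18
  c=22, v=26
  c=24, v=27

Final answer: 24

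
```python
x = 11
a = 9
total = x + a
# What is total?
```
Trace:
  x=11
  x=11, a=9
  x=11, a=9, total=20

Final answer: 20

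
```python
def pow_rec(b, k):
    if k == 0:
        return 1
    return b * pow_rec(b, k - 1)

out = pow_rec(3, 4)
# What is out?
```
Call trace:
pow_rec(b=3, k=4)
  pow_rec(b=3, k=3)
    pow_rec(b=3, k=2)
      pow_rec(b=3, k=1)
        pow_rec(b=3, k=0)
        -> return 1
      -> return 3
    -> return 9
  -> return 27
-> return 81

Final answer: 81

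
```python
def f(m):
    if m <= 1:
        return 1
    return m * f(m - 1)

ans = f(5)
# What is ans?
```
Call trace:
f(m=5)
  f(m=4)
    f(m=3)
      f(m=2)
        f(m=1)
        -> return 1
      -> return 2
    -> return 6
  -> return 24
-> return 120

Final answer: 120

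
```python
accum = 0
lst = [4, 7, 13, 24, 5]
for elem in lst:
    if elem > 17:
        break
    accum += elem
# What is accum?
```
Trace:
  accum=0
  accum=4, elem=4
  accum=11, elem=7
  accum=24, elem=13
  accum=24, elem=24

Final answer: 24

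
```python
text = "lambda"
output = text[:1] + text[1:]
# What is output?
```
Trace:
  text='lambda'
  text='lambda', output='lambda'

Final answer: 'lambda'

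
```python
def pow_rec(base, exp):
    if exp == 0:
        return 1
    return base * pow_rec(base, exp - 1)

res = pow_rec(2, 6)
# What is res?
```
Call trace:
pow_rec(base=2, exp=6)
  pow_rec(base=2, exp=5)
    pow_rec(base=2, exp=4)
      pow_rec(base=2, exp=3)
        pow_rec(base=2, exp=2)
          pow_rec(base=2, exp=1)
            pow_rec(base=2, exp=0)
            -> return 1
          -> return 2
        -> return 4
      -> return 8
    -> return 16
  -> return 32
-> return 64

Final answer: 64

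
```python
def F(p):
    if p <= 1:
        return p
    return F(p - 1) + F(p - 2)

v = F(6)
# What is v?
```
Call trace (a repeated sub-call is expanded the first time; later identical calls just restate its return value):
F(p=6)
  F(p=5)
    F(p=4)
      F(p=3)
        F(p=2)
          F(p=1)
          -> return 1
          F(p=0)
          -> return 0
        -> return 1
        F(p=1)
        -> return 1
      -> return 2
      F(p=2) -> return 1  (same call as traced above)
    -> return 3
    F(p=3) -> return 2  (same call as traced above)
  -> return 5
  F(p=4) -> return 3  (same call as traced above)
-> return 8

Final answer: 8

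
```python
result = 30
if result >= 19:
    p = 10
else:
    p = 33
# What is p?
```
Trace:
  result=30
  result=30, p=10

Final answer: 10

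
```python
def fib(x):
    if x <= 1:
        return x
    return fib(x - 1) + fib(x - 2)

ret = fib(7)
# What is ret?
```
Call trace (a repeated sub-call is expanded the first time; later identical calls just restate its return value):
fib(x=7)
  fib(x=6)
    fib(x=5)
      fib(x=4)
        fib(x=3)
          fib(x=2)
            fib(x=1)
            -> return 1
            fib(x=0)
            -> return 0
          -> return 1
          fib(x=1)
          -> return 1
        -> return 2
        fib(x=2) -> return 1  (same call as traced above)
      -> return 3
      fib(x=3) -> return 2  (same call as traced above)
    -> return 5
    fib(x=4) -> return 3  (same call as traced above)
  -> return 8
  fib(x=5) -> return 5  (same call as traced above)
-> return 13

Final answer: 13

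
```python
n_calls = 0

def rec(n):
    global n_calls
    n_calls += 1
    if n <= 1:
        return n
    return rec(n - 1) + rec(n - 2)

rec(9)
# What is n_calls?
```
Call trace (a repeated sub-call is expanded the first time; later identical calls just restate its return value):
rec(n=9)
  rec(n=8)
    rec(n=7)
      rec(n=6)
        rec(n=5)
          rec(n=4)
            rec(n=3)
              rec(n=2)
                rec(n=1)
                -> return 1
                rec(n=0)
                -> return 0
              -> return 1
              rec(n=1)
              -> return 1
            -> return 2
            rec(n=2) -> return 1  (same call as traced above)
          -> return 3
          rec(n=3) -> return 2  (same call as traced above)
        -> return 5
        rec(n=4) -> return 3  (same call as traced above)
      -> return 8
      rec(n=5) -> return 5  (same call as traced above)
    -> return 13
    rec(n=6) -> return 8  (same call as traced above)
  -> return 21
  rec(n=7) -> return 13  (same call as traced above)
-> return 34

n_calls is incremented once per call, so count the calls in each subtree. Let C(n) = number of calls made by rec(n).
C(0) = C(1) = 1 (base case, no recursion); C(n) = 1 + C(n - 1) + C(n - 2) otherwise.
C(2) = 1 + C(1) + C(0) = 1 + 1 + 1 = 3
C(3) = 1 + C(2) + C(1) = 1 + 3 + 1 = 5
C(4) = 1 + C(3) + C(2) = 1 + 5 + 3 = 9
C(5) = 1 + C(4) + C(3) = 1 + 9 + 5 = 15
C(6) = 1 + C(5) + C(4) = 1 + 15 + 9 = 25
C(7) = 1 + C(6) + C(5) = 1 + 25 + 15 = 41
C(8) = 1 + C(7) + C(6) = 1 + 41 + 25 = 67
C(9) = 1 + C(8) + C(7) = 1 + 67 + 41 = 109
n_calls = C(9) = 109

Final answer: 109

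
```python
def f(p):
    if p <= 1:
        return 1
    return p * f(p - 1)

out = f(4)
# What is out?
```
Call trace:
f(p=4)
  f(p=3)
    f(p=2)
      f(p=1)
      -> return 1
    -> return 2
  -> return 6
-> return 24

Final answer: 24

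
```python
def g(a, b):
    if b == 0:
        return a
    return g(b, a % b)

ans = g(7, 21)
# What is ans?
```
Call trace:
g(a=7, b=21)
  g(a=21, b=7)
    g(a=7, b=0)
    -> return 7
  -> return 7
-> return 7

Final answer: 7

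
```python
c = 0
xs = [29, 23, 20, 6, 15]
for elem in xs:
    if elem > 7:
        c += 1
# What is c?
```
Trace:
  c=0
  c=1, elem=29
  c=2, elem=23
  c=3, elem=20
  c=3, elem=6
  c=4, elem=15

Final answer: 4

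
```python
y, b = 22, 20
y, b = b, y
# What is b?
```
Trace:
  y=22, b=20
  y=20, b=22

Final answer: 22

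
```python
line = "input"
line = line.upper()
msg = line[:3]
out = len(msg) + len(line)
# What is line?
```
Trace:
  line='input'
  line='INPUT'
  line='INPUT', msg='INP'
  line='INPUT', msg='INP', out=8

Final answer: 'INPUT'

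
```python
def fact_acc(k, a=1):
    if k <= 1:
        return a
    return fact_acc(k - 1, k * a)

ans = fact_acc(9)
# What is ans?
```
Call trace:
fact_acc(k=9, a=1)
  fact_acc(k=8, a=9)
    fact_acc(k=7, a=72)
      fact_acc(k=6, a=504)
        fact_acc(k=5, a=3024)
          fact_acc(k=4, a=15120)
            fact_acc(k=3, a=60480)
              fact_acc(k=2, a=181440)
                fact_acc(k=1, a=362880)
                -> return 362880
              -> return 362880
            -> return 362880
          -> return 362880
        -> return 362880
      -> return 362880
    -> return 362880
  -> return 362880
-> return 362880

Final answer: 362880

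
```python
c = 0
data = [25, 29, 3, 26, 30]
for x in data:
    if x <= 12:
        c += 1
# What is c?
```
Trace:
  c=0
  c=0, x=25
  c=0, x=29
  c=1, x=3
  c=1, x=26
  c=1, x=30

Final answer: 1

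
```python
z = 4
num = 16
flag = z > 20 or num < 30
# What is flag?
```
Trace:
  z=4
  z=4, num=16
  z=4, num=16, flag=True

Final answer: True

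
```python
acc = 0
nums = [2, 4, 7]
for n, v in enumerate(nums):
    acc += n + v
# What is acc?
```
Trace:
  acc=0
  acc=2, n=0, v=2
  acc=7, n=1, v=4
  acc=16, n=2, v=7

Final answer: 16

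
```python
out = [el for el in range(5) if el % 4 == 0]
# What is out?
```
Trace:
  el=0
  el=1
  el=2
  el=3
  el=4
  out=[0, 4]

Final answer: [0, 4]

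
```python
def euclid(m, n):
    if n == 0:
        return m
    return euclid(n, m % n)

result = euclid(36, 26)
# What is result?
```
Call trace:
euclid(m=36, n=26)
  euclid(m=26, n=10)
    euclid(m=10, n=6)
      euclid(m=6, n=4)
        euclid(m=4, n=2)
          euclid(m=2, n=0)
          -> return 2
        -> return 2
      -> return 2
    -> return 2
  -> return 2
-> return 2

Final answer: 2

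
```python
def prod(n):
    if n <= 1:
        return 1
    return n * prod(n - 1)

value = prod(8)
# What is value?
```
Call trace:
prod(n=8)
  prod(n=7)
    prod(n=6)
      prod(n=5)
        prod(n=4)
          prod(n=3)
            prod(n=2)
              prod(n=1)
              -> return 1
            -> return 2
          -> return 6
        -> return 24
      -> return 120
    -> return 720
  -> return 5040
-> return 40320

Final answer: 40320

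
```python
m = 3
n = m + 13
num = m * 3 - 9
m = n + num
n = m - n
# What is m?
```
Trace:
  m=3
  m=3, n=16
  m=3, n=16, num=0
  m=16, n=16, num=0
  m=16, n=0, num=0

Final answer: 16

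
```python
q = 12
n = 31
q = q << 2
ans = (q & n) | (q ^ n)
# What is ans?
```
Trace:
  q=12
  q=12, n=31
  q=48, n=31
  q=48, n=31, ans=63

Final answer: 63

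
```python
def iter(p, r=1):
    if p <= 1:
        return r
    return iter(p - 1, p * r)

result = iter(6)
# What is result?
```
Call trace:
iter(p=6, r=1)
  iter(p=5, r=6)
    iter(p=4, r=30)
      iter(p=3, r=120)
        iter(p=2, r=360)
          iter(p=1, r=720)
          -> return 720
        -> return 720
      -> return 720
    -> return 720
  -> return 720
-> return 720

Final answer: 720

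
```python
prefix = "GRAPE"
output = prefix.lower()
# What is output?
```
Trace:
  prefix='GRAPE'
  prefix='GRAPE', output='grape'

Final answer: 'grape'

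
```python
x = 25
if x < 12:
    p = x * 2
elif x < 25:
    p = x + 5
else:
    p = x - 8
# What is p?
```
Trace:
  x=25
  x=25, p=17

Final answer: 17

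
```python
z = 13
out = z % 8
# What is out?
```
Trace:
  z=13
  z=13, out=5

Final answer: 5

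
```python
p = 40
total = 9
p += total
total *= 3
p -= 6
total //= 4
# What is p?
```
Trace:
  p=40
  p=40, total=9
  p=49, total=9
  p=49, total=27
  p=43, total=27
  p=43, total=6

Final answer: 43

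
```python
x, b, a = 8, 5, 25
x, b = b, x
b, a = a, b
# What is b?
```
Trace:
  x=8, b=5, a=25
  x=5, b=8, a=25
  x=5, b=25, a=8

Final answer: 25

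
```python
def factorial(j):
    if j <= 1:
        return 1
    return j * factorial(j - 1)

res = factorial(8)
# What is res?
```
Call trace:
factorial(j=8)
  factorial(j=7)
    factorial(j=6)
      factorial(j=5)
        factorial(j=4)
          factorial(j=3)
            factorial(j=2)
              factorial(j=1)
              -> return 1
            -> return 2
          -> return 6
        -> return 24
      -> return 120
    -> return 720
  -> return 5040
-> return 40320

Final answer: 40320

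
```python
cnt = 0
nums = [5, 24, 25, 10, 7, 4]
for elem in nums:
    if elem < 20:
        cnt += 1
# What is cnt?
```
Trace:
  cnt=0
  cnt=1, elem=5
  cnt=1, elem=24
  cnt=1, elem=25
  cnt=2, elem=10
  cnt=3, elem=7
  cnt=4, elem=4

Final answer: 4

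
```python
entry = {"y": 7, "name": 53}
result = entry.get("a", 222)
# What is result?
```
Trace:
  entry={'y': 7, 'name': 53}
  entry={'y': 7, 'name': 53}, result=222

Final answer: 222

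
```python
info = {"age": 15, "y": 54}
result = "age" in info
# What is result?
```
Trace:
  info={'age': 15, 'y': 54}
  info={'age': 15, 'y': 54}, result=True

Final answer: True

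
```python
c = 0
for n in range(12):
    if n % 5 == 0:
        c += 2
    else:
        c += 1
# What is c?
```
Trace:
  c=0
  c=2, n=0
  c=3, n=1
  c=4, n=2
  c=5, n=3
  c=6, n=4
  c=8, n=5
  c=9, n=6
  c=10, n=7
  c=11, n=8
  c=12, n=9
  c=14, n=10
  c=15, n=11

Final answer: 15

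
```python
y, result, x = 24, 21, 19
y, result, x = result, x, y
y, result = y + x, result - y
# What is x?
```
Trace:
  y=24, result=21, x=19
  y=21, result=19, x=24
  y=45, result=-2, x=24

Final answer: 24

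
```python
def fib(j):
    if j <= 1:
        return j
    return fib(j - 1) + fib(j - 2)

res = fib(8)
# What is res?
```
Call trace (a repeated sub-call is expanded the first time; later identical calls just restate its return value):
fib(j=8)
  fib(j=7)
    fib(j=6)
      fib(j=5)
        fib(j=4)
          fib(j=3)
            fib(j=2)
              fib(j=1)
              -> return 1
              fib(j=0)
              -> return 0
            -> return 1
            fib(j=1)
            -> return 1
          -> return 2
          fib(j=2) -> return 1  (same call as traced above)
        -> return 3
        fib(j=3) -> return 2  (same call as traced above)
      -> return 5
      fib(j=4) -> return 3  (same call as traced above)
    -> return 8
    fib(j=5) -> return 5  (same call as traced above)
  -> return 13
  fib(j=6) -> return 8  (same call as traced above)
-> return 21

Final answer: 21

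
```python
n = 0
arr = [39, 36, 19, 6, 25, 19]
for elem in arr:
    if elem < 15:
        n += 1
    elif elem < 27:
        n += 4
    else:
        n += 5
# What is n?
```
Trace:
  n=0
  n=5, elem=39
  n=10, elem=36
  n=14, elem=19
  n=15, elem=6
  n=19, elem=25
  n=23, elem=19

Final answer: 23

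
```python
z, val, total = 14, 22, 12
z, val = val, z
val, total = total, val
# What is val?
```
Trace:
  z=14, val=22, total=12
  z=22, val=14, total=12
  z=22, val=12, total=14

Final answer: 12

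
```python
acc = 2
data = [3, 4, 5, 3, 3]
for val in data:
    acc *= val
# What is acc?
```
Trace:
  acc=2
  acc=6, val=3
  acc=24, val=4
  acc=120, val=5
  acc=360, val=3
  acc=1080, val=3

Final answer: 1080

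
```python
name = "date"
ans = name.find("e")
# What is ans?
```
Trace:
  name='date'
  name='date', ans=3

Final answer: 3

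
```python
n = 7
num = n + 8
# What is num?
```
Trace:
  n=7
  n=7, num=15

Final answer: 15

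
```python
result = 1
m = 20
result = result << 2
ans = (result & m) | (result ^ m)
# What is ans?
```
Trace:
  result=1
  result=1, m=20
  result=4, m=20
  result=4, m=20, ans=20

Final answer: 20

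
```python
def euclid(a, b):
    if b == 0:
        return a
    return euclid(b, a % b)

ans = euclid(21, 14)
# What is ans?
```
Call trace:
euclid(a=21, b=14)
  euclid(a=14, b=7)
    euclid(a=7, b=0)
    -> return 7
  -> return 7
-> return 7

Final answer: 7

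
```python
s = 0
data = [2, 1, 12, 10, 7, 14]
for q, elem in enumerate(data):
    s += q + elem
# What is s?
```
Trace:
  s=0
  s=2, q=0, elem=2
  s=4, q=1, elem=1
  s=18, q=2, elem=12
  s=31, q=3, elem=10
  s=42, q=4, elem=7
  s=61, q=5, elem=14

Final answer: 61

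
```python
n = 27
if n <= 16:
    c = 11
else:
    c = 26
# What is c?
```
Trace:
  n=27
  n=27, c=26

Final answer: 26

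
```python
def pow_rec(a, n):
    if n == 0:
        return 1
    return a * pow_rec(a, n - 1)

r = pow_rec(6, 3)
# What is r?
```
Call trace:
pow_rec(a=6, n=3)
  pow_rec(a=6, n=2)
    pow_rec(a=6, n=1)
      pow_rec(a=6, n=0)
      -> return 1
    -> return 6
  -> return 36
-> return 216

Final answer: 216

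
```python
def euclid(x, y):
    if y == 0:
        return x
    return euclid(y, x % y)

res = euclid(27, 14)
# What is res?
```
Call trace:
euclid(x=27, y=14)
  euclid(x=14, y=13)
    euclid(x=13, y=1)
      euclid(x=1, y=0)
      -> return 1
    -> return 1
  -> return 1
-> return 1

Final answer: 1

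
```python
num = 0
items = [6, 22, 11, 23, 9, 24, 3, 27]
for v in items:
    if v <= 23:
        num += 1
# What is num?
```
Trace:
  num=0
  num=1, v=6
  num=2, v=22
  num=3, v=11
  num=4, v=23
  num=5, v=9
  num=5, v=24
  num=6, v=3
  num=6, v=27

Final answer: 6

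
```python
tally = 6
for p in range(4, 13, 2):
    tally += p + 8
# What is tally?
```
Trace:
  tally=6
  tally=18, p=4
  tally=32, p=6
  tally=48, p=8
  tally=66, p=10
  tally=86, p=12

Final answer: 86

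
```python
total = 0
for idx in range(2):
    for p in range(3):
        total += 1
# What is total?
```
Trace:
  total=0
  total=1, idx=0, p=0
  total=2, idx=0, p=1
  total=3, idx=0, p=2
  total=4, idx=1, p=0
  total=5, idx=1, p=1
  total=6, idx=1, p=2

Final answer: 6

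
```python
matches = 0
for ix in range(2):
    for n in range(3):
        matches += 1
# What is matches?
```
Trace:
  matches=0
  matches=1, ix=0, n=0
  matches=2, ix=0, n=1
  matches=3, ix=0, n=2
  matches=4, ix=1, n=0
  matches=5, ix=1, n=1
  matches=6, ix=1, n=2

Final answer: 6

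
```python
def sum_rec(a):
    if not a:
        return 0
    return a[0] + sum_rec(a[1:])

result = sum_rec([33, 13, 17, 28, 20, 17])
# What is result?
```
Call trace:
sum_rec(a=[33, 13, 17, 28, 20, 17])
  sum_rec(a=[13, 17, 28, 20, 17])
    sum_rec(a=[17, 28, 20, 17])
      sum_rec(a=[28, 20, 17])
        sum_rec(a=[20, 17])
          sum_rec(a=[17])
            sum_rec(a=[])
            -> return 0
          -> return 17
        -> return 37
      -> return 65
    -> return 82
  -> return 95
-> return 128

Final answer: 128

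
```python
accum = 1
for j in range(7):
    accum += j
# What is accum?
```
Trace:
  accum=1
  accum=1, j=0
  accum=2, j=1
  accum=4, j=2
  accum=7, j=3
  accum=11, j=4
  accum=16, j=5
  accum=22, j=6

Final answer: 22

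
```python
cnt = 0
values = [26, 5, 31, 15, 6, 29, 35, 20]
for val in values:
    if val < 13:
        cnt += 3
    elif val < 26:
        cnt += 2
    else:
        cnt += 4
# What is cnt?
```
Trace:
  cnt=0
  cnt=4, val=26
  cnt=7, val=5
  cnt=11, val=31
  cnt=13, val=15
  cnt=16, val=6
  cnt=20, val=29
  cnt=24, val=35
  cnt=26, val=20

Final answer: 26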